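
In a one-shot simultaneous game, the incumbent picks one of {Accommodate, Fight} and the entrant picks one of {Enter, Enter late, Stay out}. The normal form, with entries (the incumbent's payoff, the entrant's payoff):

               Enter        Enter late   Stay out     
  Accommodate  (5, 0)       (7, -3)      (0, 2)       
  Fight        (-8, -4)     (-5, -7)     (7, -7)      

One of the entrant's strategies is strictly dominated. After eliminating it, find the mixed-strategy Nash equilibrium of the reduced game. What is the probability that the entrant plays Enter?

q = 7/20

The entrant's strategy Enter late is strictly dominated by Enter: 0 > -3 and -4 > -7. Eliminate Enter late.
In a mixed equilibrium the incumbent is indifferent between Accommodate and Fight; this condition fixes q.
  the incumbent's payoff from Accommodate: q·5 + (1−q)·0 = 5q
  the incumbent's payoff from Fight: q·(-8) + (1−q)·7 = -15q + 7
  5q = -15q + 7  ⇒  20q = 7  ⇒  q = 7/20.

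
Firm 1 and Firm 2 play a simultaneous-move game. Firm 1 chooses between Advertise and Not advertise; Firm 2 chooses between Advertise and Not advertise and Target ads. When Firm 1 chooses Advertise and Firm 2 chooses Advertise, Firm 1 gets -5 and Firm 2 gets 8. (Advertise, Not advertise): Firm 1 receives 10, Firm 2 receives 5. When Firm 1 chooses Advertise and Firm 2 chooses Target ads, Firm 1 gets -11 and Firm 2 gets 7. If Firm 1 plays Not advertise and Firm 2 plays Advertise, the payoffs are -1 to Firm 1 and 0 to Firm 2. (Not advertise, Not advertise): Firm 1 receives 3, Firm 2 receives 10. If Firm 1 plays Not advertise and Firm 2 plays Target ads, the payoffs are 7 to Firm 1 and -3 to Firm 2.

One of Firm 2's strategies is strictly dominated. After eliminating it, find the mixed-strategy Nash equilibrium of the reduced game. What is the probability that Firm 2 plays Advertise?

Firm 2's strategy Target ads is strictly dominated by Advertise: 8 > 7 and 0 > -3. Eliminate Target ads.
In a mixed equilibrium Firm 1 is indifferent between Advertise and Not advertise; this condition fixes q.
  Firm 1's expected payoff from Advertise: q·(-5) + (1−q)·10 = -15q + 10
  Firm 1's expected payoff from Not advertise: q·(-1) + (1−q)·3 = -4q + 3
  -15q + 10 = -4q + 3  ⇒  -11q = -7  ⇒  q = 7/11.

q = 7/11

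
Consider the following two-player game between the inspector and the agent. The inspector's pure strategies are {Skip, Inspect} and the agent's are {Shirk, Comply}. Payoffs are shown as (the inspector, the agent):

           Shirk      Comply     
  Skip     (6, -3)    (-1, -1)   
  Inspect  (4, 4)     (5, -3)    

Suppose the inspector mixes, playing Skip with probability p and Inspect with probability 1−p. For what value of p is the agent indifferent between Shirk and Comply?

p = 7/9

The agent's indifference between Shirk and Comply determines the inspector's mixing probability p:
  the agent's expected payoff from Shirk: p·(-3) + (1−p)·4 = -7p + 4
  the agent's expected payoff from Comply: p·(-1) + (1−p)·(-3) = 2p - 3
  -7p + 4 = 2p - 3  ⇒  -9p = -7  ⇒  p = 7/9.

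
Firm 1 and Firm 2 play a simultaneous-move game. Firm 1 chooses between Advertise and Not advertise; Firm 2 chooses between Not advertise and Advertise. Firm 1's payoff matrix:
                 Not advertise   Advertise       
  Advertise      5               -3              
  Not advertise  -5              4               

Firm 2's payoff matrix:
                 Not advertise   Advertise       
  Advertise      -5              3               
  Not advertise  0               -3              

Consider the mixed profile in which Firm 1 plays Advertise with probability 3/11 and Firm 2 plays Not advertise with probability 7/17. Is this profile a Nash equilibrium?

Yes

Check Firm 2's indifference given Firm 1's mix p = 3/11:
  payoff from Not advertise = -15/11; payoff from Advertise = -15/11 — equal.
Check Firm 1's indifference given Firm 2's mix q = 7/17:
  payoff from Advertise = 5/17; payoff from Not advertise = 5/17 — equal.
Both players are indifferent, so neither can profitably deviate.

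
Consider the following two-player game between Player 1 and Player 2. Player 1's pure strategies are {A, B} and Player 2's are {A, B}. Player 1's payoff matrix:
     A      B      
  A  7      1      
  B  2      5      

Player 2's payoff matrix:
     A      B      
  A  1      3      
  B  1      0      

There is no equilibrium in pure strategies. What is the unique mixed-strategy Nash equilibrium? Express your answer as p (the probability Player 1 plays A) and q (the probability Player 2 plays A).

Set Player 2's expected payoff from A equal to that from B:
  Player 2's payoff from A: p·1 + (1−p)·1 = 1
  Player 2's payoff from B: p·3 + (1−p)·0 = 3p
  1 = 3p  ⇒  -3p = -1  ⇒  p = 1/3.
For Player 1 to be willing to mix, Player 1 must be indifferent between A and B, which pins down Player 2's mix.
  Player 1's payoff to A: q·7 + (1−q)·1 = 6q + 1
  Player 1's payoff to B: q·2 + (1−q)·5 = -3q + 5
  6q + 1 = -3q + 5  ⇒  9q = 4  ⇒  q = 4/9.

p = 1/3, q = 4/9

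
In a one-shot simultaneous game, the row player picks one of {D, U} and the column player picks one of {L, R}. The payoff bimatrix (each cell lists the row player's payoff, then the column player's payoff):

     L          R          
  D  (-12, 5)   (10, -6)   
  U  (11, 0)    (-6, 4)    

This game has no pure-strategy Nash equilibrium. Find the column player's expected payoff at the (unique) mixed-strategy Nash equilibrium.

4/3

The column player's indifference between L and R determines the row player's mixing probability p:
  the column player's payoff to L: p·5 + (1−p)·0 = 5p
  the column player's payoff to R: p·(-6) + (1−p)·4 = -10p + 4
  5p = -10p + 4  ⇒  15p = 4  ⇒  p = 4/15.
At equilibrium the column player is indifferent across columns, so the column player's payoff equals the payoff from L: (4/15)·5 + (11/15)·0 = 4/3.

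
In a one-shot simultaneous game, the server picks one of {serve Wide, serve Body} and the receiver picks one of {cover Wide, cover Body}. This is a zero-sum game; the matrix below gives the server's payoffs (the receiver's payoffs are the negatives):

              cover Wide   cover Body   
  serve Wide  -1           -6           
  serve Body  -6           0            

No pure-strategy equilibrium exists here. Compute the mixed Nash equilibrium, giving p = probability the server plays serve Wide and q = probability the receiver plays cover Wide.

The server's mix must leave the receiver indifferent between cover Wide and cover Body.
  the receiver's payoff to cover Wide: p·1 + (1−p)·6 = -5p + 6
  the receiver's payoff to cover Body: p·6 + (1−p)·0 = 6p
  -5p + 6 = 6p  ⇒  -11p = -6  ⇒  p = 6/11.
Set the server's expected payoff from serve Wide equal to that from serve Body:
  the server's expected payoff from serve Wide: q·(-1) + (1−q)·(-6) = 5q - 6
  the server's expected payoff from serve Body: q·(-6) + (1−q)·0 = -6q
  5q - 6 = -6q  ⇒  11q = 6  ⇒  q = 6/11.

p = 6/11, q = 6/11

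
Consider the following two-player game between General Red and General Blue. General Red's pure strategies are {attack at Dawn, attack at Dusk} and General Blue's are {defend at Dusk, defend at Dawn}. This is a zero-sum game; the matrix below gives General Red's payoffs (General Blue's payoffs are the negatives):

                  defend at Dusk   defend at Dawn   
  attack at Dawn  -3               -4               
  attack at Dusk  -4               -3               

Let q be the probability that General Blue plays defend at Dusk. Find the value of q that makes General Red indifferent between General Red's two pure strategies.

q = 1/2

General Red's indifference between attack at Dawn and attack at Dusk determines General Blue's mixing probability q:
  General Red's expected payoff from attack at Dawn: q·(-3) + (1−q)·(-4) = q - 4
  General Red's expected payoff from attack at Dusk: q·(-4) + (1−q)·(-3) = -q - 3
  q - 4 = -q - 3  ⇒  2q = 1  ⇒  q = 1/2.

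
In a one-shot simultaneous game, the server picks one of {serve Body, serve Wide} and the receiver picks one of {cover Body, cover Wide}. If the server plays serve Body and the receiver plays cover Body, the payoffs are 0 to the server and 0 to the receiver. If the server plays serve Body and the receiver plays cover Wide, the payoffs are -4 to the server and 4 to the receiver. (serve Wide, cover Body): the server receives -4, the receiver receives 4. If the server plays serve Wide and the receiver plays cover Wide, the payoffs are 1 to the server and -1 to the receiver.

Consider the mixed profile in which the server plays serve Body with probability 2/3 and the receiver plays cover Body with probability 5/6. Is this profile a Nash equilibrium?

Given the server's mix p = 2/3, the receiver's payoff from cover Body is 4/3 but from cover Wide is 7/3. The receiver strictly prefers cover Wide, so the receiver would not mix.
So the proposed profile is not a Nash equilibrium.

No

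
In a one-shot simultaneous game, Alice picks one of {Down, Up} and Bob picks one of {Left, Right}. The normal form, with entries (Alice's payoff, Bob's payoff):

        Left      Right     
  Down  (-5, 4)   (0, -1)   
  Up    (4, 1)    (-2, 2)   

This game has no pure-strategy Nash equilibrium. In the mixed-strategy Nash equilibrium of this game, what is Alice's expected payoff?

-10/11

Alice's indifference between Down and Up determines Bob's mixing probability q:
  Alice's payoff to Down: q·(-5) + (1−q)·0 = -5q
  Alice's payoff to Up: q·4 + (1−q)·(-2) = 6q - 2
  -5q = 6q - 2  ⇒  -11q = -2  ⇒  q = 2/11.
At equilibrium Alice is indifferent across rows, so Alice's payoff equals the payoff from Down: (2/11)·(-5) + (9/11)·0 = -10/11.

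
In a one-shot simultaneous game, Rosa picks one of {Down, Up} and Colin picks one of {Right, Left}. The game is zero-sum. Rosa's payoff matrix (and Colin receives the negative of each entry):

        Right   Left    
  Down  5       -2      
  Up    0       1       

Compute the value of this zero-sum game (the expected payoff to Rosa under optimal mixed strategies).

In a mixed equilibrium Rosa is indifferent between Down and Up; this condition fixes q.
  Rosa's payoff from Down: q·5 + (1−q)·(-2) = 7q - 2
  Rosa's payoff from Up: q·0 + (1−q)·1 = -q + 1
  7q - 2 = -q + 1  ⇒  8q = 3  ⇒  q = 3/8.
The value is Rosa's expected payoff against this mix (using Down): (3/8)·5 + (5/8)·(-2) = 5/8.

v = 5/8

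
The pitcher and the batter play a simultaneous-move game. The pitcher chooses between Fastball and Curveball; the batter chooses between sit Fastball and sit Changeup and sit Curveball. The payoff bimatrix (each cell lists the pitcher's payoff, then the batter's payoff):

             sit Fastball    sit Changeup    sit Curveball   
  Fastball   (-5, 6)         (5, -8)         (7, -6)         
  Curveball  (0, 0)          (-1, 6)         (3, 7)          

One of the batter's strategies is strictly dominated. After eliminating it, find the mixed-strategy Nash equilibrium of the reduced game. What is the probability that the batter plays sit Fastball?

The batter's strategy sit Changeup is strictly dominated by sit Curveball: -6 > -8 and 7 > 6. Eliminate sit Changeup.
The pitcher's indifference between Fastball and Curveball determines the batter's mixing probability q:
  the pitcher's payoff from Fastball: q·(-5) + (1−q)·7 = -12q + 7
  the pitcher's payoff from Curveball: q·0 + (1−q)·3 = -3q + 3
  -12q + 7 = -3q + 3  ⇒  -9q = -4  ⇒  q = 4/9.

q = 4/9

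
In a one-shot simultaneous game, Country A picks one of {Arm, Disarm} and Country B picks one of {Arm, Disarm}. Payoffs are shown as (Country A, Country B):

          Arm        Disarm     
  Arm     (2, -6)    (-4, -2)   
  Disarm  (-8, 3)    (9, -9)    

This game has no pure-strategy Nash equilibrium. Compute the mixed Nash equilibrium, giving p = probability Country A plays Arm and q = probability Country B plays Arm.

Set Country B's expected payoff from Arm equal to that from Disarm:
  Country B's expected payoff from Arm: p·(-6) + (1−p)·3 = -9p + 3
  Country B's expected payoff from Disarm: p·(-2) + (1−p)·(-9) = 7p - 9
  -9p + 3 = 7p - 9  ⇒  -16p = -12  ⇒  p = 3/4.
Set Country A's expected payoff from Arm equal to that from Disarm:
  Country A's payoff from Arm: q·2 + (1−q)·(-4) = 6q - 4
  Country A's payoff from Disarm: q·(-8) + (1−q)·9 = -17q + 9
  6q - 4 = -17q + 9  ⇒  23q = 13  ⇒  q = 13/23.

p = 3/4, q = 13/23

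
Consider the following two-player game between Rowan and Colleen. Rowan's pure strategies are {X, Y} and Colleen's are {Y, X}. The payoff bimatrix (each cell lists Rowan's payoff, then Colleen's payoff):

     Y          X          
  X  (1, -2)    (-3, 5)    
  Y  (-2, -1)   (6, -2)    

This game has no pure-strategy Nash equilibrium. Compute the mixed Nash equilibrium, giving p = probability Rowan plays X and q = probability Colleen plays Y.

Set Colleen's expected payoff from Y equal to that from X:
  Colleen's expected payoff from Y: p·(-2) + (1−p)·(-1) = -p - 1
  Colleen's expected payoff from X: p·5 + (1−p)·(-2) = 7p - 2
  -p - 1 = 7p - 2  ⇒  -8p = -1  ⇒  p = 1/8.
In a mixed equilibrium Rowan is indifferent between X and Y; this condition fixes q.
  Rowan's expected payoff from X: q·1 + (1−q)·(-3) = 4q - 3
  Rowan's expected payoff from Y: q·(-2) + (1−q)·6 = -8q + 6
  4q - 3 = -8q + 6  ⇒  12q = 9  ⇒  q = 3/4.

p = 1/8, q = 3/4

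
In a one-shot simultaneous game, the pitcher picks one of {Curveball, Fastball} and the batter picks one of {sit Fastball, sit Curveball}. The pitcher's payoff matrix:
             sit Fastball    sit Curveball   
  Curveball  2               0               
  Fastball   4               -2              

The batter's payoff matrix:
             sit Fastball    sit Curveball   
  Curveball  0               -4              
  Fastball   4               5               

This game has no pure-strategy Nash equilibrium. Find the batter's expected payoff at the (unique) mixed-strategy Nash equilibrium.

The pitcher's mix must leave the batter indifferent between sit Fastball and sit Curveball.
  the batter's payoff to sit Fastball: p·0 + (1−p)·4 = -4p + 4
  the batter's payoff to sit Curveball: p·(-4) + (1−p)·5 = -9p + 5
  -4p + 4 = -9p + 5  ⇒  5p = 1  ⇒  p = 1/5.
At equilibrium the batter is indifferent across columns, so the batter's payoff equals the payoff from sit Fastball: (1/5)·0 + (4/5)·4 = 16/5.

16/5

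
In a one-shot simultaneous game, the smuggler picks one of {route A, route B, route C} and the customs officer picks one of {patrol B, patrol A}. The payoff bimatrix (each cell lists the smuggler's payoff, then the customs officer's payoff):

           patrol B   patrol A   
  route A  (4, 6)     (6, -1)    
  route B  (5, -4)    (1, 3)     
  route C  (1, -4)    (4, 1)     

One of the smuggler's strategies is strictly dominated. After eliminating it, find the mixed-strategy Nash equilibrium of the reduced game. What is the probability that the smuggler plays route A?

p = 1/2

The smuggler's strategy route C is strictly dominated by route A: 4 > 1 and 6 > 4. Eliminate route C.
The customs officer's indifference between patrol B and patrol A determines the smuggler's mixing probability p:
  the customs officer's payoff to patrol B: p·6 + (1−p)·(-4) = 10p - 4
  the customs officer's payoff to patrol A: p·(-1) + (1−p)·3 = -4p + 3
  10p - 4 = -4p + 3  ⇒  14p = 7  ⇒  p = 1/2.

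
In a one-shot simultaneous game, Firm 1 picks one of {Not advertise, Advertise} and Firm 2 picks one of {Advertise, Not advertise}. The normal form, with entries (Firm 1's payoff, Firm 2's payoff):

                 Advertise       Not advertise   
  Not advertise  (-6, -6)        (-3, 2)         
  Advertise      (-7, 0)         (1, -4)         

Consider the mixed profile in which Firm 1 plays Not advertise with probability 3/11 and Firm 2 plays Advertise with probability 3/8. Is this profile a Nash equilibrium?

No

Given Firm 1's mix p = 3/11, Firm 2's payoff from Advertise is -18/11 but from Not advertise is -26/11. Firm 2 strictly prefers Advertise, so Firm 2 would not mix.
So the proposed profile is not a Nash equilibrium.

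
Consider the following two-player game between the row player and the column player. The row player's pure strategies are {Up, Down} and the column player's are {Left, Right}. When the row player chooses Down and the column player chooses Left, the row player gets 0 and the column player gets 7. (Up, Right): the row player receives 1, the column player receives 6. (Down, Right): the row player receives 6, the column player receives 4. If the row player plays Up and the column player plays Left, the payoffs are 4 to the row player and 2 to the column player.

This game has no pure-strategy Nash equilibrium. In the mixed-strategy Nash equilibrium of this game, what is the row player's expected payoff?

8/3

The column player's mix must leave the row player indifferent between Up and Down.
  the row player's payoff to Up: q·4 + (1−q)·1 = 3q + 1
  the row player's payoff to Down: q·0 + (1−q)·6 = -6q + 6
  3q + 1 = -6q + 6  ⇒  9q = 5  ⇒  q = 5/9.
At equilibrium the row player is indifferent across rows, so the row player's payoff equals the payoff from Up: (5/9)·4 + (4/9)·1 = 8/3.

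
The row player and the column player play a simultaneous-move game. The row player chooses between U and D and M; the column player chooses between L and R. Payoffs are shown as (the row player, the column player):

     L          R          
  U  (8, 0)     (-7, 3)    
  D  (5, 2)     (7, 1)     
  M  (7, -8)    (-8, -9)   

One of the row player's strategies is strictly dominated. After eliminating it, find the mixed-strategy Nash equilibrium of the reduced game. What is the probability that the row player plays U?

The row player's strategy M is strictly dominated by U: 8 > 7 and -7 > -8. Eliminate M.
The column player's indifference between L and R determines the row player's mixing probability p:
  the column player's payoff to L: p·0 + (1−p)·2 = -2p + 2
  the column player's payoff to R: p·3 + (1−p)·1 = 2p + 1
  -2p + 2 = 2p + 1  ⇒  -4p = -1  ⇒  p = 1/4.

p = 1/4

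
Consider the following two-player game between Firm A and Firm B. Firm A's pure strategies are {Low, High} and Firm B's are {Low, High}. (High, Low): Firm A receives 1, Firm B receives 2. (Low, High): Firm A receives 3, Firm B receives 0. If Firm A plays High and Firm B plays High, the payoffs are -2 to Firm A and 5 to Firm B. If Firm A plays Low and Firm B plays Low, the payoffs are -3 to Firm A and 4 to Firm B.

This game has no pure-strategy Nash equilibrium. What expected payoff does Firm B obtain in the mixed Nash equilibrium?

Firm B's indifference between Low and High determines Firm A's mixing probability p:
  Firm B's payoff from Low: p·4 + (1−p)·2 = 2p + 2
  Firm B's payoff from High: p·0 + (1−p)·5 = -5p + 5
  2p + 2 = -5p + 5  ⇒  7p = 3  ⇒  p = 3/7.
At equilibrium Firm B is indifferent across columns, so Firm B's payoff equals the payoff from Low: (3/7)·4 + (4/7)·2 = 20/7.

20/7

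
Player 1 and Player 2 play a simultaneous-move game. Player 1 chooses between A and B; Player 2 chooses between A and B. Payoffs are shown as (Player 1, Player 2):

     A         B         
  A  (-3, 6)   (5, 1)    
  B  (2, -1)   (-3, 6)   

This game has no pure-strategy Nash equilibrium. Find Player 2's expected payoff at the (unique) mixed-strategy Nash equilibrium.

37/12

In a mixed equilibrium Player 2 is indifferent between A and B; this condition fixes p.
  Player 2's expected payoff from A: p·6 + (1−p)·(-1) = 7p - 1
  Player 2's expected payoff from B: p·1 + (1−p)·6 = -5p + 6
  7p - 1 = -5p + 6  ⇒  12p = 7  ⇒  p = 7/12.
At equilibrium Player 2 is indifferent across columns, so Player 2's payoff equals the payoff from A: (7/12)·6 + (5/12)·(-1) = 37/12.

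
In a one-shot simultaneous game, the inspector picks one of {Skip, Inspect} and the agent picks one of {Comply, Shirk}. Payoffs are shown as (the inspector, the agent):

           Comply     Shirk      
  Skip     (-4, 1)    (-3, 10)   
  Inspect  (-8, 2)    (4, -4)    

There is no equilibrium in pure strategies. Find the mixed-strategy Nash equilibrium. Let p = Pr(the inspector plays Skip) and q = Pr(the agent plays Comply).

The agent's indifference between Comply and Shirk determines the inspector's mixing probability p:
  the agent's payoff from Comply: p·1 + (1−p)·2 = -p + 2
  the agent's payoff from Shirk: p·10 + (1−p)·(-4) = 14p - 4
  -p + 2 = 14p - 4  ⇒  -15p = -6  ⇒  p = 2/5.
The inspector's indifference between Skip and Inspect determines the agent's mixing probability q:
  the inspector's payoff from Skip: q·(-4) + (1−q)·(-3) = -q - 3
  the inspector's payoff from Inspect: q·(-8) + (1−q)·4 = -12q + 4
  -q - 3 = -12q + 4  ⇒  11q = 7  ⇒  q = 7/11.

p = 2/5, q = 7/11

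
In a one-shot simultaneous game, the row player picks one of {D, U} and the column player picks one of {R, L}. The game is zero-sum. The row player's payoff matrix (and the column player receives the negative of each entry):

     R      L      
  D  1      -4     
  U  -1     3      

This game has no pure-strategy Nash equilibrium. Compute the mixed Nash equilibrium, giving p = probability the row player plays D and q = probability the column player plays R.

The column player's indifference between R and L determines the row player's mixing probability p:
  the column player's payoff to R: p·(-1) + (1−p)·1 = -2p + 1
  the column player's payoff to L: p·4 + (1−p)·(-3) = 7p - 3
  -2p + 1 = 7p - 3  ⇒  -9p = -4  ⇒  p = 4/9.
Set the row player's expected payoff from D equal to that from U:
  the row player's payoff from D: q·1 + (1−q)·(-4) = 5q - 4
  the row player's payoff from U: q·(-1) + (1−q)·3 = -4q + 3
  5q - 4 = -4q + 3  ⇒  9q = 7  ⇒  q = 7/9.

p = 4/9, q = 7/9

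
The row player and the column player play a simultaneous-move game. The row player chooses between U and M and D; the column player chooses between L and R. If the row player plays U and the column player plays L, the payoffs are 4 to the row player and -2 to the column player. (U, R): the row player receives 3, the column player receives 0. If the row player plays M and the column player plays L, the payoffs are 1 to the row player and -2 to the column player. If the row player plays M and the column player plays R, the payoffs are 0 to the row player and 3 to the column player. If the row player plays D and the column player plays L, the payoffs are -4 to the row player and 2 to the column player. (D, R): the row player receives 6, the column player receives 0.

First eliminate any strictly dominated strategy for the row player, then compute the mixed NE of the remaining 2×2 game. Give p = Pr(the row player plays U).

p = 1/2

The row player's strategy M is strictly dominated by U: 4 > 1 and 3 > 0. Eliminate M.
The column player's indifference between L and R determines the row player's mixing probability p:
  the column player's expected payoff from L: p·(-2) + (1−p)·2 = -4p + 2
  the column player's expected payoff from R: p·0 + (1−p)·0 = 0
  -4p + 2 = 0  ⇒  -4p = -2  ⇒  p = 1/2.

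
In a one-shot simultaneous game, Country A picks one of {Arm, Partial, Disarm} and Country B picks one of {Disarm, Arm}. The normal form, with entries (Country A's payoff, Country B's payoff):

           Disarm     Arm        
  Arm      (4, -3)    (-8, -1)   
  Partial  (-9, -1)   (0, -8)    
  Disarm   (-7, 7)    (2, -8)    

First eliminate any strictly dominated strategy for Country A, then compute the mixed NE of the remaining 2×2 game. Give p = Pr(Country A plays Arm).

Country A's strategy Partial is strictly dominated by Disarm: -7 > -9 and 2 > 0. Eliminate Partial.
In a mixed equilibrium Country B is indifferent between Disarm and Arm; this condition fixes p.
  Country B's payoff to Disarm: p·(-3) + (1−p)·7 = -10p + 7
  Country B's payoff to Arm: p·(-1) + (1−p)·(-8) = 7p - 8
  -10p + 7 = 7p - 8  ⇒  -17p = -15  ⇒  p = 15/17.

p = 15/17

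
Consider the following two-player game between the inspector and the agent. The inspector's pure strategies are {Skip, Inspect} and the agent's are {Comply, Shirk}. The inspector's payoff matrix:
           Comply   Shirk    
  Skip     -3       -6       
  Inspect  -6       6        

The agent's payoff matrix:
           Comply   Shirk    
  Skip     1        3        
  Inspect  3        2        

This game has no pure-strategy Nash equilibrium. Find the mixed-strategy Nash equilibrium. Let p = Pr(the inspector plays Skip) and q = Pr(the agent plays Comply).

p = 1/3, q = 4/5

In a mixed equilibrium the agent is indifferent between Comply and Shirk; this condition fixes p.
  the agent's payoff to Comply: p·1 + (1−p)·3 = -2p + 3
  the agent's payoff to Shirk: p·3 + (1−p)·2 = p + 2
  -2p + 3 = p + 2  ⇒  -3p = -1  ⇒  p = 1/3.
In a mixed equilibrium the inspector is indifferent between Skip and Inspect; this condition fixes q.
  the inspector's payoff to Skip: q·(-3) + (1−q)·(-6) = 3q - 6
  the inspector's payoff to Inspect: q·(-6) + (1−q)·6 = -12q + 6
  3q - 6 = -12q + 6  ⇒  15q = 12  ⇒  q = 4/5.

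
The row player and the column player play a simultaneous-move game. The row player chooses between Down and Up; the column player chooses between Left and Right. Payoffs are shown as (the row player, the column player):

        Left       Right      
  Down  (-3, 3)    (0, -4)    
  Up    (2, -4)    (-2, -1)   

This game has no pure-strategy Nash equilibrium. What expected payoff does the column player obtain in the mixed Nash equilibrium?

Set the column player's expected payoff from Left equal to that from Right:
  the column player's payoff from Left: p·3 + (1−p)·(-4) = 7p - 4
  the column player's payoff from Right: p·(-4) + (1−p)·(-1) = -3p - 1
  7p - 4 = -3p - 1  ⇒  10p = 3  ⇒  p = 3/10.
At equilibrium the column player is indifferent across columns, so the column player's payoff equals the payoff from Left: (3/10)·3 + (7/10)·(-4) = -19/10.

-19/10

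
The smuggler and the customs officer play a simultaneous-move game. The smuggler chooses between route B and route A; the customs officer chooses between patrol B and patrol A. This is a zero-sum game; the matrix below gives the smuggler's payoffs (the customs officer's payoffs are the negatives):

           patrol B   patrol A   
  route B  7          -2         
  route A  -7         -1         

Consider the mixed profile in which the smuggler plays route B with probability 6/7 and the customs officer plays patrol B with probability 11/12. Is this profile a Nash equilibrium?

No

Given the smuggler's mix p = 6/7, the customs officer's payoff from patrol B is -5 but from patrol A is 13/7. The customs officer strictly prefers patrol A, so the customs officer would not mix.
So the proposed profile is not a Nash equilibrium.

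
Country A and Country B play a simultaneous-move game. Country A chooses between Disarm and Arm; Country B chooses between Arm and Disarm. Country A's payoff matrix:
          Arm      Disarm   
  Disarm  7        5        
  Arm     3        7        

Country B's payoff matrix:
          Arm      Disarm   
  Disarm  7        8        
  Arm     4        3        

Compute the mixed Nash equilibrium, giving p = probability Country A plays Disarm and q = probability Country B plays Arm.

Country B's indifference between Arm and Disarm determines Country A's mixing probability p:
  Country B's payoff to Arm: p·7 + (1−p)·4 = 3p + 4
  Country B's payoff to Disarm: p·8 + (1−p)·3 = 5p + 3
  3p + 4 = 5p + 3  ⇒  -2p = -1  ⇒  p = 1/2.
Country A's indifference between Disarm and Arm determines Country B's mixing probability q:
  Country A's payoff to Disarm: q·7 + (1−q)·5 = 2q + 5
  Country A's payoff to Arm: q·3 + (1−q)·7 = -4q + 7
  2q + 5 = -4q + 7  ⇒  6q = 2  ⇒  q = 1/3.

p = 1/2, q = 1/3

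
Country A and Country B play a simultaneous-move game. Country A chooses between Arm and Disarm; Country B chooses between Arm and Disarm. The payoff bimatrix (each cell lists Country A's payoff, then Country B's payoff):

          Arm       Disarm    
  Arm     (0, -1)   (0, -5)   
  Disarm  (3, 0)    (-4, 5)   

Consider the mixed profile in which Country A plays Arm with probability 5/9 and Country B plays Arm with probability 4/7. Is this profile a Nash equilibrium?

Check Country B's indifference given Country A's mix p = 5/9:
  payoff from Arm = -5/9; payoff from Disarm = -5/9 — equal.
Check Country A's indifference given Country B's mix q = 4/7:
  payoff from Arm = 0; payoff from Disarm = 0 — equal.
Both players are indifferent, so neither can profitably deviate.

Yes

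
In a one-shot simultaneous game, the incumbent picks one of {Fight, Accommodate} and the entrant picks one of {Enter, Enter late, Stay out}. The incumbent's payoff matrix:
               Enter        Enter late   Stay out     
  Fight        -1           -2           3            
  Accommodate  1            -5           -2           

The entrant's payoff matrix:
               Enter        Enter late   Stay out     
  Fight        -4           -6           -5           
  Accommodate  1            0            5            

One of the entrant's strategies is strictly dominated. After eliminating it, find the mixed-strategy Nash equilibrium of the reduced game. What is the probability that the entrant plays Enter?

The entrant's strategy Enter late is strictly dominated by Enter: -4 > -6 and 1 > 0. Eliminate Enter late.
In a mixed equilibrium the incumbent is indifferent between Fight and Accommodate; this condition fixes q.
  the incumbent's expected payoff from Fight: q·(-1) + (1−q)·3 = -4q + 3
  the incumbent's expected payoff from Accommodate: q·1 + (1−q)·(-2) = 3q - 2
  -4q + 3 = 3q - 2  ⇒  -7q = -5  ⇒  q = 5/7.

q = 5/7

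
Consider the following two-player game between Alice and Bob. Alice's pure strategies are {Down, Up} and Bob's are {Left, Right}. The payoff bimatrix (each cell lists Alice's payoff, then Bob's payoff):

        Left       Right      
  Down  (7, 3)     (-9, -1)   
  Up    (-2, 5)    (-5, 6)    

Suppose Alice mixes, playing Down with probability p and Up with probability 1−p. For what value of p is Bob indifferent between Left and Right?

For Bob to be willing to mix, Bob must be indifferent between Left and Right, which pins down Alice's mix.
  Bob's expected payoff from Left: p·3 + (1−p)·5 = -2p + 5
  Bob's expected payoff from Right: p·(-1) + (1−p)·6 = -7p + 6
  -2p + 5 = -7p + 6  ⇒  5p = 1  ⇒  p = 1/5.

p = 1/5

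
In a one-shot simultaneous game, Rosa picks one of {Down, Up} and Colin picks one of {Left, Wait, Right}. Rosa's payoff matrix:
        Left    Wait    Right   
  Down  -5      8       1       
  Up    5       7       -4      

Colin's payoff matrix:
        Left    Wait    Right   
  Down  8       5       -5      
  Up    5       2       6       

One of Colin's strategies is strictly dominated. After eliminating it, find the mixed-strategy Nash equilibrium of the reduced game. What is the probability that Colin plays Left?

q = 1/3

Colin's strategy Wait is strictly dominated by Left: 8 > 5 and 5 > 2. Eliminate Wait.
In a mixed equilibrium Rosa is indifferent between Down and Up; this condition fixes q.
  Rosa's payoff from Down: q·(-5) + (1−q)·1 = -6q + 1
  Rosa's payoff from Up: q·5 + (1−q)·(-4) = 9q - 4
  -6q + 1 = 9q - 4  ⇒  -15q = -5  ⇒  q = 1/3.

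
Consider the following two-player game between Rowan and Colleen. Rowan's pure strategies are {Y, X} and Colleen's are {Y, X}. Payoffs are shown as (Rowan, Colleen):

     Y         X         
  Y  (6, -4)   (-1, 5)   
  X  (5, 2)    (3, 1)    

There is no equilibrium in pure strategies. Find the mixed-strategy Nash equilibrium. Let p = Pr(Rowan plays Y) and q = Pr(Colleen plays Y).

p = 1/10, q = 4/5

For Colleen to be willing to mix, Colleen must be indifferent between Y and X, which pins down Rowan's mix.
  Colleen's expected payoff from Y: p·(-4) + (1−p)·2 = -6p + 2
  Colleen's expected payoff from X: p·5 + (1−p)·1 = 4p + 1
  -6p + 2 = 4p + 1  ⇒  -10p = -1  ⇒  p = 1/10.
Colleen's mix must leave Rowan indifferent between Y and X.
  Rowan's expected payoff from Y: q·6 + (1−q)·(-1) = 7q - 1
  Rowan's expected payoff from X: q·5 + (1−q)·3 = 2q + 3
  7q - 1 = 2q + 3  ⇒  5q = 4  ⇒  q = 4/5.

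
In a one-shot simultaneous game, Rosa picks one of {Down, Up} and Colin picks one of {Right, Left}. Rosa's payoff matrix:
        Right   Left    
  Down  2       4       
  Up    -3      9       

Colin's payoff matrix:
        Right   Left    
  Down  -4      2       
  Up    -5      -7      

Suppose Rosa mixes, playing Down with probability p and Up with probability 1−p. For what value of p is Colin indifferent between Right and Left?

In a mixed equilibrium Colin is indifferent between Right and Left; this condition fixes p.
  Colin's payoff to Right: p·(-4) + (1−p)·(-5) = p - 5
  Colin's payoff to Left: p·2 + (1−p)·(-7) = 9p - 7
  p - 5 = 9p - 7  ⇒  -8p = -2  ⇒  p = 1/4.

p = 1/4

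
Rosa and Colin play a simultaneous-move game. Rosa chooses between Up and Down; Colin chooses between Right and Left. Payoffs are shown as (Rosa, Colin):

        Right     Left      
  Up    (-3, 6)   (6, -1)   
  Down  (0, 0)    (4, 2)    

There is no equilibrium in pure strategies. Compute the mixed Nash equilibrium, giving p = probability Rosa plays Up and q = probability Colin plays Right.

Set Colin's expected payoff from Right equal to that from Left:
  Colin's expected payoff from Right: p·6 + (1−p)·0 = 6p
  Colin's expected payoff from Left: p·(-1) + (1−p)·2 = -3p + 2
  6p = -3p + 2  ⇒  9p = 2  ⇒  p = 2/9.
Rosa's indifference between Up and Down determines Colin's mixing probability q:
  Rosa's expected payoff from Up: q·(-3) + (1−q)·6 = -9q + 6
  Rosa's expected payoff from Down: q·0 + (1−q)·4 = -4q + 4
  -9q + 6 = -4q + 4  ⇒  -5q = -2  ⇒  q = 2/5.

p = 2/9, q = 2/5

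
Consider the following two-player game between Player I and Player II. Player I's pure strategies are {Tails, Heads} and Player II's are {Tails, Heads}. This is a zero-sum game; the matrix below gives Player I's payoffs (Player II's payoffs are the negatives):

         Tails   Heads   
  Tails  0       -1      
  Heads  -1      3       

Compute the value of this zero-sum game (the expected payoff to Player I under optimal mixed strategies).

v = -1/5

Set Player I's expected payoff from Tails equal to that from Heads:
  Player I's expected payoff from Tails: q·0 + (1−q)·(-1) = q - 1
  Player I's expected payoff from Heads: q·(-1) + (1−q)·3 = -4q + 3
  q - 1 = -4q + 3  ⇒  5q = 4  ⇒  q = 4/5.
The value is Player I's expected payoff against this mix (using Tails): (4/5)·0 + (1/5)·(-1) = -1/5.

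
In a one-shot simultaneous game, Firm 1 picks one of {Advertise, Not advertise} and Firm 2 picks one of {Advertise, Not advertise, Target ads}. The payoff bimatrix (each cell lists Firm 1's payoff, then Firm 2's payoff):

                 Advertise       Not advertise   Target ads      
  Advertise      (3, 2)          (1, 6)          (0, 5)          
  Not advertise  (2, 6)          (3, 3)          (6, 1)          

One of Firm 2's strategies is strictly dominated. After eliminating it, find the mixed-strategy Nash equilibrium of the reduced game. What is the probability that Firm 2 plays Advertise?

Firm 2's strategy Target ads is strictly dominated by Not advertise: 6 > 5 and 3 > 1. Eliminate Target ads.
In a mixed equilibrium Firm 1 is indifferent between Advertise and Not advertise; this condition fixes q.
  Firm 1's payoff from Advertise: q·3 + (1−q)·1 = 2q + 1
  Firm 1's payoff from Not advertise: q·2 + (1−q)·3 = -q + 3
  2q + 1 = -q + 3  ⇒  3q = 2  ⇒  q = 2/3.

q = 2/3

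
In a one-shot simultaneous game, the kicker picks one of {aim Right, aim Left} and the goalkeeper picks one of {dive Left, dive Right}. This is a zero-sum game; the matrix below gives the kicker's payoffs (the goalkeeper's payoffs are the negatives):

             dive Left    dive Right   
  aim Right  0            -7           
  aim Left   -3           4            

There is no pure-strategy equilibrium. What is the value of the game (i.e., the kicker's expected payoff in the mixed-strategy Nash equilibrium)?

v = -3/2

The kicker's indifference between aim Right and aim Left determines the goalkeeper's mixing probability q:
  the kicker's payoff from aim Right: q·0 + (1−q)·(-7) = 7q - 7
  the kicker's payoff from aim Left: q·(-3) + (1−q)·4 = -7q + 4
  7q - 7 = -7q + 4  ⇒  14q = 11  ⇒  q = 11/14.
The value is the kicker's expected payoff against this mix (using aim Right): (11/14)·0 + (3/14)·(-7) = -3/2.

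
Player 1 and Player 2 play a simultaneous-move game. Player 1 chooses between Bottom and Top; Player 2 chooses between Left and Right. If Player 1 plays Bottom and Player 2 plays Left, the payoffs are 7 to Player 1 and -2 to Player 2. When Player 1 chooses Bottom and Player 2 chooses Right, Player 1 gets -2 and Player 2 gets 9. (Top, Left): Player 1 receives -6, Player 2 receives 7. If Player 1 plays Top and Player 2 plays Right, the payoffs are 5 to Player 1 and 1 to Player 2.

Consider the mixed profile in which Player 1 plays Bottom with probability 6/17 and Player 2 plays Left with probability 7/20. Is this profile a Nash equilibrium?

Yes

Check Player 2's indifference given Player 1's mix p = 6/17:
  payoff from Left = 65/17; payoff from Right = 65/17 — equal.
Check Player 1's indifference given Player 2's mix q = 7/20:
  payoff from Bottom = 23/20; payoff from Top = 23/20 — equal.
Both players are indifferent, so neither can profitably deviate.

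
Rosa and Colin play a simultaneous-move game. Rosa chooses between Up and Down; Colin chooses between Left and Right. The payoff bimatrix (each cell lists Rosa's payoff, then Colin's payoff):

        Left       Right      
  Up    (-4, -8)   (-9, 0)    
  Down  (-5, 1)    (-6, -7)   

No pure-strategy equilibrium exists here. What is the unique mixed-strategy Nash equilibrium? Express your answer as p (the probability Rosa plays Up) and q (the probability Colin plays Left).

p = 1/2, q = 3/4

Colin's indifference between Left and Right determines Rosa's mixing probability p:
  Colin's payoff from Left: p·(-8) + (1−p)·1 = -9p + 1
  Colin's payoff from Right: p·0 + (1−p)·(-7) = 7p - 7
  -9p + 1 = 7p - 7  ⇒  -16p = -8  ⇒  p = 1/2.
Rosa's indifference between Up and Down determines Colin's mixing probability q:
  Rosa's expected payoff from Up: q·(-4) + (1−q)·(-9) = 5q - 9
  Rosa's expected payoff from Down: q·(-5) + (1−q)·(-6) = q - 6
  5q - 9 = q - 6  ⇒  4q = 3  ⇒  q = 3/4.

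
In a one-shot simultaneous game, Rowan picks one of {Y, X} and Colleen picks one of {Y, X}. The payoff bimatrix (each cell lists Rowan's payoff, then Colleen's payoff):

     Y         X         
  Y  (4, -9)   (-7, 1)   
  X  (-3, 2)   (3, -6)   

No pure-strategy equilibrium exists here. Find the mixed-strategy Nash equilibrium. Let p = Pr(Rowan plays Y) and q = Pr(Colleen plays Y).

p = 4/9, q = 10/17

Colleen's indifference between Y and X determines Rowan's mixing probability p:
  Colleen's payoff from Y: p·(-9) + (1−p)·2 = -11p + 2
  Colleen's payoff from X: p·1 + (1−p)·(-6) = 7p - 6
  -11p + 2 = 7p - 6  ⇒  -18p = -8  ⇒  p = 4/9.
Rowan's indifference between Y and X determines Colleen's mixing probability q:
  Rowan's expected payoff from Y: q·4 + (1−q)·(-7) = 11q - 7
  Rowan's expected payoff from X: q·(-3) + (1−q)·3 = -6q + 3
  11q - 7 = -6q + 3  ⇒  17q = 10  ⇒  q = 10/17.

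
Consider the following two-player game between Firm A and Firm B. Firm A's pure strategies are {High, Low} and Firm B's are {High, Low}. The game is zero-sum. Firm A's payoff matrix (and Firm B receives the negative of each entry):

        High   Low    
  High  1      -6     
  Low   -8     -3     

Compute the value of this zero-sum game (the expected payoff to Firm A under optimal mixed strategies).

v = -17/4

In a mixed equilibrium Firm A is indifferent between High and Low; this condition fixes q.
  Firm A's expected payoff from High: q·1 + (1−q)·(-6) = 7q - 6
  Firm A's expected payoff from Low: q·(-8) + (1−q)·(-3) = -5q - 3
  7q - 6 = -5q - 3  ⇒  12q = 3  ⇒  q = 1/4.
The value is Firm A's expected payoff against this mix (using High): (1/4)·1 + (3/4)·(-6) = -17/4.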